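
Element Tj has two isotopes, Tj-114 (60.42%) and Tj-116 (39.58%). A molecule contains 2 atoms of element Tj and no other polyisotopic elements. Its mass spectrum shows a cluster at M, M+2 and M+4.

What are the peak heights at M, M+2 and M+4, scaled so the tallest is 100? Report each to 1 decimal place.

76.3 : 100.0 : 32.8

Each Tj atom is independently Tj-114 (p = 0.6042) or Tj-116 (q = 0.3958); the cluster is the binomial expansion (p + q)^2.
P(M) = 0.6042^2 = 0.365058
P(M+2) = 2 × 0.6042^1 × 0.3958^1 = 0.478285
P(M+4) = 0.3958^2 = 0.156658
The M+2 peak is largest (0.478285); scaling to 100 gives 76.3 : 100.0 : 32.8.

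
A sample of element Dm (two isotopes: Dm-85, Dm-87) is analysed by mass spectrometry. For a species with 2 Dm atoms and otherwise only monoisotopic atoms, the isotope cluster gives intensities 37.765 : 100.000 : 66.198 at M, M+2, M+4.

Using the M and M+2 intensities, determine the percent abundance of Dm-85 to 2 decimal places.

43.03%

Let p = fractional abundance of Dm-85. I(M+2)/I(M) = [C(2,1)·p^1·(1−p)] / p^2 = 2·(1−p)/p = 100.000/37.765 = 2.6480
(1−p)/p = 2.6480/2 = 1.3240  ⇒  p = 1/(1 + 1.3240) = 0.4303
Dm-85: 43.03%, Dm-87: 56.97%.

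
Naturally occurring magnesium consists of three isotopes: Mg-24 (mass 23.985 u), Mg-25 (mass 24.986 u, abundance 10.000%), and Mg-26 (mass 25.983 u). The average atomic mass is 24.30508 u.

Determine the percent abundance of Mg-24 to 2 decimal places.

The remaining 90.000% is split between Mg-24 (fraction x) and Mg-26 (fraction 0.90000 − x).
Substituting: 23.985x + 25.983(0.90000 − x) = 21.80648
(23.985 − 25.983)x = -1.57822  ⇒  x = 0.78990, y = 0.11010
Mg-24: 78.99%, Mg-26: 11.01%.

78.99%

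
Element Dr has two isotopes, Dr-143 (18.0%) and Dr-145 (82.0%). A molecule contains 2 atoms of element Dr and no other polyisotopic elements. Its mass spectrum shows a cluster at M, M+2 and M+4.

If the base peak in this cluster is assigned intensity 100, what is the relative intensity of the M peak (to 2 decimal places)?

(0.180 + 0.820)^2 gives M 0.0324, M+2 0.2952, M+4 0.6724; the largest is M+4.
P(M+4) = C(2,2) × 0.180^0 × 0.820^2 = 1 × 1.0000 × 0.6724 = 0.672400 (base)
P(M) = C(2,0) × 0.180^2 × 0.820^0 = 1 × 0.0324 × 1.0000 = 0.032400
Relative intensity = 0.032400 / 0.672400 × 100 = 4.82

4.82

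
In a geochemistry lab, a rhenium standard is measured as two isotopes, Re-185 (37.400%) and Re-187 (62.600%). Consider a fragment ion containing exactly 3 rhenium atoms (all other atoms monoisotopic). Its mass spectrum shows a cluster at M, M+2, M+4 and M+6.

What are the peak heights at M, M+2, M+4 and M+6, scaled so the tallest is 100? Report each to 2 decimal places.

11.90 : 59.74 : 100.00 : 55.79

The 3 Re atoms are independent, so intensities follow the terms of (0.37400 + 0.62600)^3.
P(M) = 0.37400^3 = 0.052314
P(M+2) = 3 × 0.37400^2 × 0.62600^1 = 0.262687
P(M+4) = 3 × 0.37400^1 × 0.62600^2 = 0.439685
P(M+6) = 0.62600^3 = 0.245314
The M+4 peak is largest (0.439685); scaling to 100 gives 11.90 : 59.74 : 100.00 : 55.79.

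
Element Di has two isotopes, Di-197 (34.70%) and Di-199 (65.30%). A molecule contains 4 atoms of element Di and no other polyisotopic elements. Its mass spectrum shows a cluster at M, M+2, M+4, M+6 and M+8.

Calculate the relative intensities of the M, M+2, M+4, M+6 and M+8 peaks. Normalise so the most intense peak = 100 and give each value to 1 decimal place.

Expanding (0.3470 + 0.6530)^4:
P(M) = 0.3470^4 = 0.014498
P(M+2) = 4 × 0.3470^3 × 0.6530^1 = 0.109134
P(M+4) = 6 × 0.3470^2 × 0.6530^2 = 0.308061
P(M+6) = 4 × 0.3470^1 × 0.6530^3 = 0.386482
P(M+8) = 0.6530^4 = 0.181825
The M+6 peak is largest (0.386482); scaling to 100 gives 3.8 : 28.2 : 79.7 : 100.0 : 47.0.

3.8 : 28.2 : 79.7 : 100.0 : 47.0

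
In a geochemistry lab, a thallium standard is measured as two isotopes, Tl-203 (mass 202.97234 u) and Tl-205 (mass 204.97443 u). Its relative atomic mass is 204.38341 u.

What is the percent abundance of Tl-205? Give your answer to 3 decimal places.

With x = fraction of Tl-203 (so Tl-205 is 1 − x):
202.97234·x + 204.97443·(1 − x) = 204.38341
(202.97234 − 204.97443)·x = 204.38341 − 204.97443
x = -0.59102 / -2.00209 = 0.29520 → 29.520% Tl-203, 70.480% Tl-205.

70.480%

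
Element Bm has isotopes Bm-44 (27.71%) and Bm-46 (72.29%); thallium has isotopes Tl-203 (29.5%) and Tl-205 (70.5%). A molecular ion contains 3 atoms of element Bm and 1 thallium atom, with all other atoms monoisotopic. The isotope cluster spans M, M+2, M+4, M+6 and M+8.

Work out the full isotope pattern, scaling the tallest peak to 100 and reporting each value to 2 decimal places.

1.50 : 15.35 : 58.79 : 100.00 : 63.76

Element Bm pattern (n=3): 0.02127696 : 0.16652235 : 0.43442442 : 0.37777627
Thallium pattern (n=1): 0.2950 : 0.7050
Convolve the two distributions (both contribute in 2-u steps):
  M: 0.02127696×0.2950 = 0.006277
  M+2: 0.02127696×0.7050 + 0.16652235×0.2950 = 0.064124
  M+4: 0.16652235×0.7050 + 0.43442442×0.2950 = 0.245553
  M+6: 0.43442442×0.7050 + 0.37777627×0.2950 = 0.417713
  M+8: 0.37777627×0.7050 = 0.266332
Scale to base peak (0.417713) = 100: 1.50 : 15.35 : 58.79 : 100.00 : 63.76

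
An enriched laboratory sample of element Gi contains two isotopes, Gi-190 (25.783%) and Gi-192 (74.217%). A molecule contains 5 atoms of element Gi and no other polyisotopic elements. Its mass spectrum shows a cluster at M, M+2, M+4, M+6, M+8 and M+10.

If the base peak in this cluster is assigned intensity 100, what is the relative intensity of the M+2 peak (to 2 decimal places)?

Term probabilities: M 0.0011, M+2 0.0164, M+4 0.0944, M+6 0.2718, M+8 0.3911, M+10 0.2252. Base peak = M+8.
P(M+8) = C(5,4) × 0.25783^1 × 0.74217^4 = 5 × 0.25783 × 0.30339861 = 0.391126 (base)
P(M+2) = C(5,1) × 0.25783^4 × 0.74217^1 = 5 × 0.0044191 × 0.74217 = 0.016399
Relative intensity = 0.016399 / 0.391126 × 100 = 4.19

4.19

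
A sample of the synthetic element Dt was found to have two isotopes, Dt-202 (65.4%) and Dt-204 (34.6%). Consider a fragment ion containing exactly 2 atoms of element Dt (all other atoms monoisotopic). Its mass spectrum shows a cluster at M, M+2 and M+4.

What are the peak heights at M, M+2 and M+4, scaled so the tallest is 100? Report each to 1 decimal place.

Each Dt atom is independently Dt-202 (p = 0.654) or Dt-204 (q = 0.346); the cluster is the binomial expansion (p + q)^2.
P(M) = 0.654^2 = 0.427716
P(M+2) = 2 × 0.654^1 × 0.346^1 = 0.452568
P(M+4) = 0.346^2 = 0.119716
The M+2 peak is largest (0.452568); scaling to 100 gives 94.5 : 100.0 : 26.5.

94.5 : 100.0 : 26.5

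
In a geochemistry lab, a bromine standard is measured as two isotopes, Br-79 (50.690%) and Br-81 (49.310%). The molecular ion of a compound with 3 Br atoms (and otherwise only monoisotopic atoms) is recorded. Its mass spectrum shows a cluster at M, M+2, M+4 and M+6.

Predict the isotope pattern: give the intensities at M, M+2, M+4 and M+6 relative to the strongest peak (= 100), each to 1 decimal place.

The 3 Br atoms are independent, so intensities follow the terms of (0.50690 + 0.49310)^3.
P(M) = 0.50690^3 = 0.130247
P(M+2) = 3 × 0.50690^2 × 0.49310^1 = 0.380103
P(M+4) = 3 × 0.50690^1 × 0.49310^2 = 0.369755
P(M+6) = 0.49310^3 = 0.119896
The M+2 peak is largest (0.380103); scaling to 100 gives 34.3 : 100.0 : 97.3 : 31.5.

34.3 : 100.0 : 97.3 : 31.5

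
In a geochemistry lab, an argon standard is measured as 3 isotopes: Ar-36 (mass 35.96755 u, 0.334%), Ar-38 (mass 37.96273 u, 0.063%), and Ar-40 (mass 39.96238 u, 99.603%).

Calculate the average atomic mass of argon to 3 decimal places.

39.948 u

Weight each isotope mass by its fractional abundance: 0.00334 × 35.96755 + 0.00063 × 37.96273 + 0.99603 × 39.96238
= 0.120132 + 0.023917 + 39.803729 = 39.947778 u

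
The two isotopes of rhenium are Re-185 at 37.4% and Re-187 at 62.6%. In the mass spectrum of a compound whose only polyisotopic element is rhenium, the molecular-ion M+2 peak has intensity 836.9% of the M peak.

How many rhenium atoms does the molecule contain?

With n Re atoms, P(M+2)/P(M) = C(n,1)·p^(n−1)q / p^n = n·q/p = n · 0.626/0.374.
n = 8.369 × 0.374/0.626 = 5.00 ≈ 5

5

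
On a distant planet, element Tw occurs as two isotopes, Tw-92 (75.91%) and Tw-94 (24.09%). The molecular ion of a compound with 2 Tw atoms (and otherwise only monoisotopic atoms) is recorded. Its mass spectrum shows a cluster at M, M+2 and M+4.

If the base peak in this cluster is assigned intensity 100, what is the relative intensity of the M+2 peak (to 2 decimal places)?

(0.7591 + 0.2409)^2 gives M 0.5762, M+2 0.3657, M+4 0.0580; the largest is M.
P(M) = C(2,0) × 0.7591^2 × 0.2409^0 = 1 × 0.57623281 × 1.0000 = 0.576233 (base)
P(M+2) = C(2,1) × 0.7591^1 × 0.2409^1 = 2 × 0.7591 × 0.2409 = 0.365734
Relative intensity = 0.365734 / 0.576233 × 100 = 63.47

63.47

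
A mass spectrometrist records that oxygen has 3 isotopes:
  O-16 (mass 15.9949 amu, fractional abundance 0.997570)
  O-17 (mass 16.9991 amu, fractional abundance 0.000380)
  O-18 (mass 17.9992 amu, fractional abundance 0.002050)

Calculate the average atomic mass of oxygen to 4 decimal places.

Weight each isotope mass by its fractional abundance: 0.997570 × 15.9949 + 0.000380 × 16.9991 + 0.002050 × 17.9992
= 15.95603 + 0.00646 + 0.03690 = 15.99939 amu

15.9994 amu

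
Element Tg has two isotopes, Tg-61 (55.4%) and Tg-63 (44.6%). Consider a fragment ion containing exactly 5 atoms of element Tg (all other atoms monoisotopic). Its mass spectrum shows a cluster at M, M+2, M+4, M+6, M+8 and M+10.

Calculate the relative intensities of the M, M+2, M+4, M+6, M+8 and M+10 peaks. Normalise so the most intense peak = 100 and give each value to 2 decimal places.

15.43 : 62.11 : 100.00 : 80.51 : 32.41 : 5.22

Expanding (0.554 + 0.446)^5:
P(M) = 0.554^5 = 0.052185
P(M+2) = 5 × 0.554^4 × 0.446^1 = 0.210060
P(M+4) = 10 × 0.554^3 × 0.446^2 = 0.338220
P(M+6) = 10 × 0.554^2 × 0.446^3 = 0.272285
P(M+8) = 5 × 0.554^1 × 0.446^4 = 0.109602
P(M+10) = 0.446^5 = 0.017647
The M+4 peak is largest (0.338220); scaling to 100 gives 15.43 : 62.11 : 100.00 : 80.51 : 32.41 : 5.22.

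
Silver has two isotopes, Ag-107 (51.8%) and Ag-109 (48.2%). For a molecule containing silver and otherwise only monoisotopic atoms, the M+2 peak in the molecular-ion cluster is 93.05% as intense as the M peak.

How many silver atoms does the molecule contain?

The M+2/M ratio from n Ag atoms is n · q/p = n · 0.482/0.518.
n = 0.9305 × 0.518/0.482 = 1.00 ≈ 1

1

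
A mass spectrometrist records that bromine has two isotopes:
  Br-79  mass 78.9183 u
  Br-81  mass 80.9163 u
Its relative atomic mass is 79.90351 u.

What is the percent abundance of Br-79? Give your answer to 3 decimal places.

50.690%

Writing the weighted mean with unknown fraction x of Br-79:
78.9183·x + 80.9163·(1 − x) = 79.90351
(78.9183 − 80.9163)·x = 79.90351 − 80.9163
x = -1.01279 / -1.9980 = 0.50690 → 50.690% Br-79, 49.310% Br-81.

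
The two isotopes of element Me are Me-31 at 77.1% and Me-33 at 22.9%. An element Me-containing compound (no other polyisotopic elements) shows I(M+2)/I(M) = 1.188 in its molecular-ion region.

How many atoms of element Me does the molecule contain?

With n Me atoms, P(M+2)/P(M) = C(n,1)·p^(n−1)q / p^n = n·q/p = n · 0.229/0.771.
n = 1.188 × 0.771/0.229 = 4.00 ≈ 4

4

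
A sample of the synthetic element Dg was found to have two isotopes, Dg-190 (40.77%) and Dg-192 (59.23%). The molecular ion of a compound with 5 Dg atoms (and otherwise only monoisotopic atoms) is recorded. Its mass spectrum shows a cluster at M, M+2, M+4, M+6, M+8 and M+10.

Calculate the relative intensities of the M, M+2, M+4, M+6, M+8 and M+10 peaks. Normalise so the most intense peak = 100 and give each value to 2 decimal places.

Each Dg atom is independently Dg-190 (p = 0.4077) or Dg-192 (q = 0.5923); the cluster is the binomial expansion (p + q)^5.
P(M) = 0.4077^5 = 0.011264
P(M+2) = 5 × 0.4077^4 × 0.5923^1 = 0.081823
P(M+4) = 10 × 0.4077^3 × 0.5923^2 = 0.237742
P(M+6) = 10 × 0.4077^2 × 0.5923^3 = 0.345388
P(M+8) = 5 × 0.4077^1 × 0.5923^4 = 0.250887
P(M+10) = 0.5923^5 = 0.072897
The M+6 peak is largest (0.345388); scaling to 100 gives 3.26 : 23.69 : 68.83 : 100.00 : 72.64 : 21.11.

3.26 : 23.69 : 68.83 : 100.00 : 72.64 : 21.11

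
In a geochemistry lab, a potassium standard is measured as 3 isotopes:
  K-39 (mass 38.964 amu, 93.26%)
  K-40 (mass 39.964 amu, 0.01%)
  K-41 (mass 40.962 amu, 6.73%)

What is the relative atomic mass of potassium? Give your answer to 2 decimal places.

39.10 amu

Average mass = Σ (abundance × isotope mass) = 0.9326 × 38.964 + 0.0001 × 39.964 + 0.0673 × 40.962
= 36.3378 + 0.0040 + 2.7567 = 39.0985 amu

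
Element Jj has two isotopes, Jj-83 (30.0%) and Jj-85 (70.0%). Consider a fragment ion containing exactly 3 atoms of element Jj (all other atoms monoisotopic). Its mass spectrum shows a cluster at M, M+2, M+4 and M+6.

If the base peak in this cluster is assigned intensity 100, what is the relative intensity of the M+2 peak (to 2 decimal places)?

Term probabilities: M 0.0270, M+2 0.1890, M+4 0.4410, M+6 0.3430. Base peak = M+4.
P(M+4) = C(3,2) × 0.300^1 × 0.700^2 = 3 × 0.3000 × 0.4900 = 0.441000 (base)
P(M+2) = C(3,1) × 0.300^2 × 0.700^1 = 3 × 0.0900 × 0.7000 = 0.189000
Relative intensity = 0.189000 / 0.441000 × 100 = 42.86

42.86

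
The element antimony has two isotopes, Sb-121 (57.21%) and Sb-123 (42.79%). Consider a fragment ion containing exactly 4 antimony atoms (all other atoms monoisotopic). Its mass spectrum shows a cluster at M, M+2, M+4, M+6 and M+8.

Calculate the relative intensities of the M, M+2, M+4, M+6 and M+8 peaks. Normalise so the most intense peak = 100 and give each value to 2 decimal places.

Expanding (0.5721 + 0.4279)^4:
P(M) = 0.5721^4 = 0.107124
P(M+2) = 4 × 0.5721^3 × 0.4279^1 = 0.320493
P(M+4) = 6 × 0.5721^2 × 0.4279^2 = 0.359567
P(M+6) = 4 × 0.5721^1 × 0.4279^3 = 0.179291
P(M+8) = 0.4279^4 = 0.033525
The M+4 peak is largest (0.359567); scaling to 100 gives 29.79 : 89.13 : 100.00 : 49.86 : 9.32.

29.79 : 89.13 : 100.00 : 49.86 : 9.32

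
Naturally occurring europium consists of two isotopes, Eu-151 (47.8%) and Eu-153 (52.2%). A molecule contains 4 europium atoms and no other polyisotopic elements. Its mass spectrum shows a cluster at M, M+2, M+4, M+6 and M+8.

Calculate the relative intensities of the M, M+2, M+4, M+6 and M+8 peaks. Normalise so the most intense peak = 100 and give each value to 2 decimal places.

13.98 : 61.05 : 100.00 : 72.80 : 19.88

Each Eu atom is independently Eu-151 (p = 0.478) or Eu-153 (q = 0.522); the cluster is the binomial expansion (p + q)^4.
P(M) = 0.478^4 = 0.052205
P(M+2) = 4 × 0.478^3 × 0.522^1 = 0.228042
P(M+4) = 6 × 0.478^2 × 0.522^2 = 0.373549
P(M+6) = 4 × 0.478^1 × 0.522^3 = 0.271956
P(M+8) = 0.522^4 = 0.074248
The M+4 peak is largest (0.373549); scaling to 100 gives 13.98 : 61.05 : 100.00 : 72.80 : 19.88.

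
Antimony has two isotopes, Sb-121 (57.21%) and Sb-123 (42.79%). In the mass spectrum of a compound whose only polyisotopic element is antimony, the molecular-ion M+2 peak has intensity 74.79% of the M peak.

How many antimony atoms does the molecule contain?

The M+2/M ratio from n Sb atoms is n · q/p = n · 0.4279/0.5721.
n = 0.7479 × 0.5721/0.4279 = 1.00 ≈ 1

1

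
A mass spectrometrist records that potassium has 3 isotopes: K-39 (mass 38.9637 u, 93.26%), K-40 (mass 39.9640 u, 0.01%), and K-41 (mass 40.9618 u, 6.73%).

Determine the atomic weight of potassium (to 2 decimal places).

39.10 u

Ar = Σ fᵢ·mᵢ = 0.9326 × 38.9637 + 0.0001 × 39.9640 + 0.0673 × 40.9618
= 36.33755 + 0.00400 + 2.75673 = 39.09828 u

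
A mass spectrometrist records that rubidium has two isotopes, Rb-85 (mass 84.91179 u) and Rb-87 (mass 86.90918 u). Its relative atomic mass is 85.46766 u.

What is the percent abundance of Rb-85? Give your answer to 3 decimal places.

Writing the weighted mean with unknown fraction x of Rb-85:
84.91179·x + 86.90918·(1 − x) = 85.46766
(84.91179 − 86.90918)·x = 85.46766 − 86.90918
x = -1.44152 / -1.99739 = 0.72170 → 72.170% Rb-85, 27.830% Rb-87.

72.170%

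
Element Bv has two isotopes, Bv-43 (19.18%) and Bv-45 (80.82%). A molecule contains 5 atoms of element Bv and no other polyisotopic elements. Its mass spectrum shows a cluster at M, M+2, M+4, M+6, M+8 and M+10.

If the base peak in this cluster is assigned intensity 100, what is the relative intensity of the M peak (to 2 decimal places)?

(0.1918 + 0.8082)^5 gives M 0.0003, M+2 0.0055, M+4 0.0461, M+6 0.1942, M+8 0.4092, M+10 0.3448; the largest is M+8.
P(M+8) = C(5,4) × 0.1918^1 × 0.8082^4 = 5 × 0.1918 × 0.42665357 = 0.409161 (base)
P(M) = C(5,0) × 0.1918^5 × 0.8082^0 = 1 × 0.00025956 × 1.0000 = 0.000260
Relative intensity = 0.000260 / 0.409161 × 100 = 0.06

0.06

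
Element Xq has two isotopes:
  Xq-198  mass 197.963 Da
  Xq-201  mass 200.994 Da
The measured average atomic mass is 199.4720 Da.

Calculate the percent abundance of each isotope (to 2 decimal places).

Xq-198: 50.21%, Xq-201: 49.79%

Writing the weighted mean with unknown fraction x of Xq-198:
197.963·x + 200.994·(1 − x) = 199.4720
(197.963 − 200.994)·x = 199.4720 − 200.994
x = -1.5220 / -3.031 = 0.50214 → 50.21% Xq-198, 49.79% Xq-201.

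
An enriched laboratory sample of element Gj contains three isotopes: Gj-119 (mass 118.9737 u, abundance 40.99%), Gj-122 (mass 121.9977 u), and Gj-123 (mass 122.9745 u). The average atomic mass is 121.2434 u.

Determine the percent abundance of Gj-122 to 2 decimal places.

9.33%

Let x and y be the fractions of Gj-122 and Gj-123. Then x + y = 1 − 0.4099 = 0.5901 and 121.9977x + 122.9745y = 121.2434 − 0.4099×118.9737 = 72.47608037.
Substituting: 121.9977x + 122.9745(0.5901 − x) = 72.47608037
(121.9977 − 122.9745)x = -0.09117208  ⇒  x = 0.09334, y = 0.49676
Gj-122: 9.33%, Gj-123: 49.68%.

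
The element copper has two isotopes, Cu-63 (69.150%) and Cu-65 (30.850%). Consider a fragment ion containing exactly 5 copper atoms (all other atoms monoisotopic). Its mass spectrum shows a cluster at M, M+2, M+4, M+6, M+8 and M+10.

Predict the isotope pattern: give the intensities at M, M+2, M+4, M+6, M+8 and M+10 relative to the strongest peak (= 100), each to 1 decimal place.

Expanding (0.69150 + 0.30850)^5:
P(M) = 0.69150^5 = 0.158111
P(M+2) = 5 × 0.69150^4 × 0.30850^1 = 0.352691
P(M+4) = 10 × 0.69150^3 × 0.30850^2 = 0.314693
P(M+6) = 10 × 0.69150^2 × 0.30850^3 = 0.140394
P(M+8) = 5 × 0.69150^1 × 0.30850^4 = 0.031317
P(M+10) = 0.30850^5 = 0.002794
The M+2 peak is largest (0.352691); scaling to 100 gives 44.8 : 100.0 : 89.2 : 39.8 : 8.9 : 0.8.

44.8 : 100.0 : 89.2 : 39.8 : 8.9 : 0.8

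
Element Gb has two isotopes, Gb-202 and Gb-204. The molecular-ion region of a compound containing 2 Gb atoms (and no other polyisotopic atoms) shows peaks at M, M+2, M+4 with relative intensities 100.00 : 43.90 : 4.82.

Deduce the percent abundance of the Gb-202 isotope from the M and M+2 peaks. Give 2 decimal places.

If p is the fraction of Gb that is Gb-202, then I(M+2)/I(M) = [C(2,1)·p^1·(1−p)] / p^2 = 2·(1−p)/p = 43.90/100.00 = 0.4390
(1−p)/p = 0.4390/2 = 0.2195  ⇒  p = 1/(1 + 0.2195) = 0.8200
Gb-202: 82.00%, Gb-204: 18.00%.

82.00%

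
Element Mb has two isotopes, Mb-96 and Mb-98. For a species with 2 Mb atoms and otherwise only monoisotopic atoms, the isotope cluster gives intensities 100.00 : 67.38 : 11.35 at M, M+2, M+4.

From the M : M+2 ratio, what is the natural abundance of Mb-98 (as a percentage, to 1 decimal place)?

25.2%

Let p = fractional abundance of Mb-96. I(M+2)/I(M) = [C(2,1)·p^1·(1−p)] / p^2 = 2·(1−p)/p = 67.38/100.00 = 0.6738
(1−p)/p = 0.6738/2 = 0.3369  ⇒  p = 1/(1 + 0.3369) = 0.7480
Mb-96: 74.8%, Mb-98: 25.2%.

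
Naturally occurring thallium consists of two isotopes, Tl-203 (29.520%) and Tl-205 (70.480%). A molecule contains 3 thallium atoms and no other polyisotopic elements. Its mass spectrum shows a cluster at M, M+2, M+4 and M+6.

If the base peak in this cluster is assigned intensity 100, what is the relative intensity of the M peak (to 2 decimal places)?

Term probabilities: M 0.0257, M+2 0.1843, M+4 0.4399, M+6 0.3501. Base peak = M+4.
P(M+4) = C(3,2) × 0.29520^1 × 0.70480^2 = 3 × 0.2952 × 0.49674304 = 0.439916 (base)
P(M) = C(3,0) × 0.29520^3 × 0.70480^0 = 1 × 0.02572463 × 1.0000 = 0.025725
Relative intensity = 0.025725 / 0.439916 × 100 = 5.85

5.85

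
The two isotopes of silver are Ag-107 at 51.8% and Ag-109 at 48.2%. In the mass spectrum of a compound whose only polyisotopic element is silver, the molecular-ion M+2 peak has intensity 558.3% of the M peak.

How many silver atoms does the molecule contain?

For n independent Ag atoms, I(M+2)/I(M) = n · (abundance Ag-109) / (abundance Ag-107) = n · 0.482/0.518.
n = 5.583 × 0.518/0.482 = 6.00 ≈ 6

6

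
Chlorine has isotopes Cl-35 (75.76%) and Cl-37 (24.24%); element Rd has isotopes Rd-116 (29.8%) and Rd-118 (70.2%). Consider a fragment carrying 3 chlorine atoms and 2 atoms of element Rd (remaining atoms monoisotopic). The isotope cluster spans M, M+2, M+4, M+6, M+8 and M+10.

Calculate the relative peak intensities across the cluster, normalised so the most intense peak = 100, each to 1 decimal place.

Chlorine pattern (n=3): 0.4348304 : 0.41738208 : 0.13354464 : 0.01424288
Element Rd pattern (n=2): 0.088804 : 0.418392 : 0.492804
Convolve the two distributions (both contribute in 2-u steps):
  M: 0.4348304×0.088804 = 0.038615
  M+2: 0.4348304×0.418392 + 0.41738208×0.088804 = 0.218995
  M+4: 0.4348304×0.492804 + 0.41738208×0.418392 + 0.13354464×0.088804 = 0.400775
  M+6: 0.41738208×0.492804 + 0.13354464×0.418392 + 0.01424288×0.088804 = 0.262826
  M+8: 0.13354464×0.492804 + 0.01424288×0.418392 = 0.071770
  M+10: 0.01424288×0.492804 = 0.007019
Scale to base peak (0.400775) = 100: 9.6 : 54.6 : 100.0 : 65.6 : 17.9 : 1.8

9.6 : 54.6 : 100.0 : 65.6 : 17.9 : 1.8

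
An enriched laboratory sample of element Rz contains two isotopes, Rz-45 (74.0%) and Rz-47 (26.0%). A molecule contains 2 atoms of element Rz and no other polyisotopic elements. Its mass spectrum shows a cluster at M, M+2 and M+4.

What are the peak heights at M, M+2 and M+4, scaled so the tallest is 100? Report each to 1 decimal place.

100.0 : 70.3 : 12.3

The 2 Rz atoms are independent, so intensities follow the terms of (0.740 + 0.260)^2.
P(M) = 0.740^2 = 0.547600
P(M+2) = 2 × 0.740^1 × 0.260^1 = 0.384800
P(M+4) = 0.260^2 = 0.067600
The M peak is largest (0.547600); scaling to 100 gives 100.0 : 70.3 : 12.3.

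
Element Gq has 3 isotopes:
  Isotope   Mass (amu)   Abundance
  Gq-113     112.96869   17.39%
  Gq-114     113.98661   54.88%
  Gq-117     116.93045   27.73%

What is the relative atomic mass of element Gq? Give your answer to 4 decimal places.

114.6259 amu

Average mass = Σ (abundance × isotope mass) = 0.1739 × 112.96869 + 0.5488 × 113.98661 + 0.2773 × 116.93045
= 19.645255 + 62.555852 + 32.424814 = 114.625921 amu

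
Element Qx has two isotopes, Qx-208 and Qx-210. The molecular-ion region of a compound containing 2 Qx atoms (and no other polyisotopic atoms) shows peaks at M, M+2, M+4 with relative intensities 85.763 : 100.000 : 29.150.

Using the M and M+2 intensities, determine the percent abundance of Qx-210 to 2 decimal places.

Let p = fractional abundance of Qx-208. I(M+2)/I(M) = [C(2,1)·p^1·(1−p)] / p^2 = 2·(1−p)/p = 100.000/85.763 = 1.1660
(1−p)/p = 1.1660/2 = 0.5830  ⇒  p = 1/(1 + 0.5830) = 0.6317
Qx-208: 63.17%, Qx-210: 36.83%.

36.83%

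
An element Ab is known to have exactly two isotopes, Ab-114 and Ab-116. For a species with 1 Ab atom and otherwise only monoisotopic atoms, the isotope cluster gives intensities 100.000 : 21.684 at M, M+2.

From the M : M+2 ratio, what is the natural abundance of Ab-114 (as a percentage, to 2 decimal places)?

82.18%

If p is the fraction of Ab that is Ab-114, then I(M+2)/I(M) = [C(1,1)·p^0·(1−p)] / p^1 = 1·(1−p)/p = 21.684/100.000 = 0.2168
(1−p)/p = 0.2168/1 = 0.2168  ⇒  p = 1/(1 + 0.2168) = 0.8218
Ab-114: 82.18%, Ab-116: 17.82%.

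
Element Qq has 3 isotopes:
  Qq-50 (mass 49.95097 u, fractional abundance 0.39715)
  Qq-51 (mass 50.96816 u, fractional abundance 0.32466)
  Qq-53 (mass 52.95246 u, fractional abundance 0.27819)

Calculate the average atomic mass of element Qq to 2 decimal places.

Weight each isotope mass by its fractional abundance: 0.39715 × 49.95097 + 0.32466 × 50.96816 + 0.27819 × 52.95246
= 19.838028 + 16.547323 + 14.730845 = 51.116196 u

51.12 u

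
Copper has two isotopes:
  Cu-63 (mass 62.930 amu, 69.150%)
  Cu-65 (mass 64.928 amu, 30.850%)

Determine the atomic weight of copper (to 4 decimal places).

Average mass = Σ (abundance × isotope mass) = 0.69150 × 62.930 + 0.30850 × 64.928
= 43.51610 + 20.03029 = 63.54639 amu

63.5464 amu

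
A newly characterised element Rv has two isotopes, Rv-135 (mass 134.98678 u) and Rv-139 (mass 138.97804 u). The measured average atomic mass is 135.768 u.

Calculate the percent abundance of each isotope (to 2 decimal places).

Let x be the fractional abundance of Rv-135; then Rv-139 has abundance 1 − x.
134.98678·x + 138.97804·(1 − x) = 135.768
(134.98678 − 138.97804)·x = 135.768 − 138.97804
x = -3.21004 / -3.99126 = 0.80427 → 80.43% Rv-135, 19.57% Rv-139.

Rv-135: 80.43%, Rv-139: 19.57%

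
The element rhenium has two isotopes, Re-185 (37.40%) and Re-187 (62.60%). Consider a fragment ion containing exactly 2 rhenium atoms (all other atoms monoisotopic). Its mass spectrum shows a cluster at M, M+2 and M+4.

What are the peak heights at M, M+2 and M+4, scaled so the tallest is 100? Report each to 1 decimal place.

29.9 : 100.0 : 83.7

Expanding (0.3740 + 0.6260)^2:
P(M) = 0.3740^2 = 0.139876
P(M+2) = 2 × 0.3740^1 × 0.6260^1 = 0.468248
P(M+4) = 0.6260^2 = 0.391876
The M+2 peak is largest (0.468248); scaling to 100 gives 29.9 : 100.0 : 83.7.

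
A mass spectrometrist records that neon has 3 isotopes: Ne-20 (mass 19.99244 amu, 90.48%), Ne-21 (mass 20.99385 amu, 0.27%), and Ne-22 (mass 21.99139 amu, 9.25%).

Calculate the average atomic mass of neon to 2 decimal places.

20.18 amu

Ar = Σ fᵢ·mᵢ = 0.9048 × 19.99244 + 0.0027 × 20.99385 + 0.0925 × 21.99139
= 18.089160 + 0.056683 + 2.034204 = 20.180047 amu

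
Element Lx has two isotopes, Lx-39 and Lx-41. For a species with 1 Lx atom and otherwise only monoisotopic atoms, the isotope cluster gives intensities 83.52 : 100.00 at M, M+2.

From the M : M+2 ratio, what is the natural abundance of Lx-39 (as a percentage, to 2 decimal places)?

Write p for the Lx-39 fraction. I(M+2)/I(M) = [C(1,1)·p^0·(1−p)] / p^1 = 1·(1−p)/p = 100.00/83.52 = 1.1973
(1−p)/p = 1.1973/1 = 1.1973  ⇒  p = 1/(1 + 1.1973) = 0.4551
Lx-39: 45.51%, Lx-41: 54.49%.

45.51%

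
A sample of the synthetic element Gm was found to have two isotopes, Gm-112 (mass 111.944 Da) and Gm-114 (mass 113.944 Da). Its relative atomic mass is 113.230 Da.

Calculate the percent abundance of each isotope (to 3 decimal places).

Let x be the fractional abundance of Gm-112; then Gm-114 has abundance 1 − x.
111.944·x + 113.944·(1 − x) = 113.230
(111.944 − 113.944)·x = 113.230 − 113.944
x = -0.714 / -2.000 = 0.35700 → 35.700% Gm-112, 64.300% Gm-114.

Gm-112: 35.700%, Gm-114: 64.300%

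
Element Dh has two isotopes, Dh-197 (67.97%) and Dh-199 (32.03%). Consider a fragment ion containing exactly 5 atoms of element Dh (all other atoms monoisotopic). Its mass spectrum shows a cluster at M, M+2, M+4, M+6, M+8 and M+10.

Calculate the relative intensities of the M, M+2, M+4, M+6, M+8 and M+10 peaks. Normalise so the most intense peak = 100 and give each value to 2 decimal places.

42.44 : 100.00 : 94.25 : 44.41 : 10.46 : 0.99

The 5 Dh atoms are independent, so intensities follow the terms of (0.6797 + 0.3203)^5.
P(M) = 0.6797^5 = 0.145073
P(M+2) = 5 × 0.6797^4 × 0.3203^1 = 0.341819
P(M+4) = 10 × 0.6797^3 × 0.3203^2 = 0.322156
P(M+6) = 10 × 0.6797^2 × 0.3203^3 = 0.151812
P(M+8) = 5 × 0.6797^1 × 0.3203^4 = 0.035770
P(M+10) = 0.3203^5 = 0.003371
The M+2 peak is largest (0.341819); scaling to 100 gives 42.44 : 100.00 : 94.25 : 44.41 : 10.46 : 0.99.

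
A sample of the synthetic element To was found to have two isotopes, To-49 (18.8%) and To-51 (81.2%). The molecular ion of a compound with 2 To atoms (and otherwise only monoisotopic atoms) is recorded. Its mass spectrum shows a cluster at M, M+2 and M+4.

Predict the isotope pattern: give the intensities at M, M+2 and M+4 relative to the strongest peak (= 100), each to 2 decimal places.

5.36 : 46.31 : 100.00

The 2 To atoms are independent, so intensities follow the terms of (0.188 + 0.812)^2.
P(M) = 0.188^2 = 0.035344
P(M+2) = 2 × 0.188^1 × 0.812^1 = 0.305312
P(M+4) = 0.812^2 = 0.659344
The M+4 peak is largest (0.659344); scaling to 100 gives 5.36 : 46.31 : 100.00.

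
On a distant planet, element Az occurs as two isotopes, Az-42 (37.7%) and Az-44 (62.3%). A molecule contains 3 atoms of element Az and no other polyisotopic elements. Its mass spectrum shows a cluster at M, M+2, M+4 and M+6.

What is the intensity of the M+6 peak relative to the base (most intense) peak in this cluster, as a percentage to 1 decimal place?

55.1%

(0.377 + 0.623)^3 gives M 0.0536, M+2 0.2656, M+4 0.4390, M+6 0.2418; the largest is M+4.
P(M+4) = C(3,2) × 0.377^1 × 0.623^2 = 3 × 0.3770 × 0.388129 = 0.438974 (base)
P(M+6) = C(3,3) × 0.377^0 × 0.623^3 = 1 × 1.0000 × 0.24180437 = 0.241804
Relative intensity = 0.241804 / 0.438974 × 100 = 55.1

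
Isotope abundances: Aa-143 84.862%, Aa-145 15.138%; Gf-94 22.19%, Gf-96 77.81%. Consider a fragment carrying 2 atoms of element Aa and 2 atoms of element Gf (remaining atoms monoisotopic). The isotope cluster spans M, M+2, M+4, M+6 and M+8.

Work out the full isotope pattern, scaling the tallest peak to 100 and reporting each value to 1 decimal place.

Element Aa pattern (n=2): 0.7201559 : 0.25692819 : 0.0229159
Element Gf pattern (n=2): 0.04923961 : 0.34532078 : 0.60543961
Convolve the two distributions (both contribute in 2-u steps):
  M: 0.7201559×0.04923961 = 0.035460
  M+2: 0.7201559×0.34532078 + 0.25692819×0.04923961 = 0.261336
  M+4: 0.7201559×0.60543961 + 0.25692819×0.34532078 + 0.0229159×0.04923961 = 0.525862
  M+6: 0.25692819×0.60543961 + 0.0229159×0.34532078 = 0.163468
  M+8: 0.0229159×0.60543961 = 0.013874
Scale to base peak (0.525862) = 100: 6.7 : 49.7 : 100.0 : 31.1 : 2.6

6.7 : 49.7 : 100.0 : 31.1 : 2.6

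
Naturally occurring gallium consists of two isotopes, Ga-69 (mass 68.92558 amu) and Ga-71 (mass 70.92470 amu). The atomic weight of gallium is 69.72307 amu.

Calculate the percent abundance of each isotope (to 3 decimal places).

Ga-69: 60.108%, Ga-71: 39.892%

Writing the weighted mean with unknown fraction x of Ga-69:
68.92558·x + 70.92470·(1 − x) = 69.72307
(68.92558 − 70.92470)·x = 69.72307 − 70.92470
x = -1.20163 / -1.99912 = 0.60108 → 60.108% Ga-69, 39.892% Ga-71.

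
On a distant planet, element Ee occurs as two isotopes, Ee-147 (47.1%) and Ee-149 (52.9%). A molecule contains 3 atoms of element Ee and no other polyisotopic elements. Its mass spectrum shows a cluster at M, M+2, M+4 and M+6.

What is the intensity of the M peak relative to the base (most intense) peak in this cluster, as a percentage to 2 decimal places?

26.42%

Term probabilities: M 0.1045, M+2 0.3521, M+4 0.3954, M+6 0.1480. Base peak = M+4.
P(M+4) = C(3,2) × 0.471^1 × 0.529^2 = 3 × 0.4710 × 0.279841 = 0.395415 (base)
P(M) = C(3,0) × 0.471^3 × 0.529^0 = 1 × 0.10448711 × 1.0000 = 0.104487
Relative intensity = 0.104487 / 0.395415 × 100 = 26.42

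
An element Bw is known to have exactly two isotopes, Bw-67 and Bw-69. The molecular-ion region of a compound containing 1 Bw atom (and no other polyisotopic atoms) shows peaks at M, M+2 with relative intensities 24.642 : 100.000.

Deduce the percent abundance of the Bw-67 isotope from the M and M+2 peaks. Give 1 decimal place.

19.8%

Let p = fractional abundance of Bw-67. I(M+2)/I(M) = [C(1,1)·p^0·(1−p)] / p^1 = 1·(1−p)/p = 100.000/24.642 = 4.0581
(1−p)/p = 4.0581/1 = 4.0581  ⇒  p = 1/(1 + 4.0581) = 0.1977
Bw-67: 19.8%, Bw-69: 80.2%.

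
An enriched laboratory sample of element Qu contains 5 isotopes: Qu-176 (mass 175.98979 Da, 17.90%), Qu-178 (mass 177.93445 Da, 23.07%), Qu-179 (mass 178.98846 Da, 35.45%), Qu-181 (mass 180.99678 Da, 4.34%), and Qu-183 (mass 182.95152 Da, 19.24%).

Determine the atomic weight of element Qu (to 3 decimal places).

Average mass = Σ (abundance × isotope mass) = 0.1790 × 175.98979 + 0.2307 × 177.93445 + 0.3545 × 178.98846 + 0.0434 × 180.99678 + 0.1924 × 182.95152
= 31.502172 + 41.049478 + 63.451409 + 7.855260 + 35.199872 = 179.058191 Da

179.058 Da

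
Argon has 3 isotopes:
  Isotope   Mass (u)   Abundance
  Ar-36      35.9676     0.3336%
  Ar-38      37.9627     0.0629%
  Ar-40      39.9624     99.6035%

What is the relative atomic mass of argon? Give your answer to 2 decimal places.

Weight each isotope mass by its fractional abundance: 0.003336 × 35.9676 + 0.000629 × 37.9627 + 0.996035 × 39.9624
= 0.11999 + 0.02388 + 39.80395 = 39.94782 u

39.95 u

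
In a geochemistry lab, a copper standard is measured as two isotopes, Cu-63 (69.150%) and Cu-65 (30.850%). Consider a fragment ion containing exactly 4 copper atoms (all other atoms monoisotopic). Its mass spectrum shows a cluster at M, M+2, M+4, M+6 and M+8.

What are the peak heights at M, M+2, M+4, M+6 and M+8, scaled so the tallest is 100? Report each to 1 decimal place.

56.0 : 100.0 : 66.9 : 19.9 : 2.2

Expanding (0.69150 + 0.30850)^4:
P(M) = 0.69150^4 = 0.228649
P(M+2) = 4 × 0.69150^3 × 0.30850^1 = 0.408030
P(M+4) = 6 × 0.69150^2 × 0.30850^2 = 0.273052
P(M+6) = 4 × 0.69150^1 × 0.30850^3 = 0.081212
P(M+8) = 0.30850^4 = 0.009058
The M+2 peak is largest (0.408030); scaling to 100 gives 56.0 : 100.0 : 66.9 : 19.9 : 2.2.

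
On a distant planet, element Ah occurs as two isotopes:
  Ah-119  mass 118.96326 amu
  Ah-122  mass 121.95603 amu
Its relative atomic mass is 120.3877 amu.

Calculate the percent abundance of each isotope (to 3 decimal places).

With x = fraction of Ah-119 (so Ah-122 is 1 − x):
118.96326·x + 121.95603·(1 − x) = 120.3877
(118.96326 − 121.95603)·x = 120.3877 − 121.95603
x = -1.56833 / -2.99277 = 0.52404 → 52.404% Ah-119, 47.596% Ah-122.

Ah-119: 52.404%, Ah-122: 47.596%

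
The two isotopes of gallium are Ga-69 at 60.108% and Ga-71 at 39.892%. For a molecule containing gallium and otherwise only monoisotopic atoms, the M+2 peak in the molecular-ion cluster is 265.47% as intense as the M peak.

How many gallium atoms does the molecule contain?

4

The M+2/M ratio from n Ga atoms is n · q/p = n · 0.39892/0.60108.
n = 2.6547 × 0.60108/0.39892 = 4.00 ≈ 4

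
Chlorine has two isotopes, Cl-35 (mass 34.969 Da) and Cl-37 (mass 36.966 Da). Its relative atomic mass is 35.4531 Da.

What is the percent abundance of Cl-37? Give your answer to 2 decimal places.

24.24%

With x = fraction of Cl-35 (so Cl-37 is 1 − x):
34.969·x + 36.966·(1 − x) = 35.4531
(34.969 − 36.966)·x = 35.4531 − 36.966
x = -1.5129 / -1.997 = 0.75759 → 75.76% Cl-35, 24.24% Cl-37.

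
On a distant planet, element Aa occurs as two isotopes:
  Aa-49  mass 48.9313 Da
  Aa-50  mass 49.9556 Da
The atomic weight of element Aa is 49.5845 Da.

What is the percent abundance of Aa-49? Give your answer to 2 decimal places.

With x = fraction of Aa-49 (so Aa-50 is 1 − x):
48.9313·x + 49.9556·(1 − x) = 49.5845
(48.9313 − 49.9556)·x = 49.5845 − 49.9556
x = -0.3711 / -1.0243 = 0.36230 → 36.23% Aa-49, 63.77% Aa-50.

36.23%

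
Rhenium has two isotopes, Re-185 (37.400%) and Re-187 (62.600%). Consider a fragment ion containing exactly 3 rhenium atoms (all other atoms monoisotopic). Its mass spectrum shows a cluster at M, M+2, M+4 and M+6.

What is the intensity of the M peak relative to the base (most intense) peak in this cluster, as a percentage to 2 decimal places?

11.90%

(0.37400 + 0.62600)^3 gives M 0.0523, M+2 0.2627, M+4 0.4397, M+6 0.2453; the largest is M+4.
P(M+4) = C(3,2) × 0.37400^1 × 0.62600^2 = 3 × 0.3740 × 0.391876 = 0.439685 (base)
P(M) = C(3,0) × 0.37400^3 × 0.62600^0 = 1 × 0.05231362 × 1.0000 = 0.052314
Relative intensity = 0.052314 / 0.439685 × 100 = 11.90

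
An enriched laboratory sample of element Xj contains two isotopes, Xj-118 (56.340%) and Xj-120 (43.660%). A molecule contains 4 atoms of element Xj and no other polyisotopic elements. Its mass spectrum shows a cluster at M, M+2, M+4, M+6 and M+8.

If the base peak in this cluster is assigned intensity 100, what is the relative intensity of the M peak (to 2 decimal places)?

Term probabilities: M 0.1008, M+2 0.3123, M+4 0.3630, M+6 0.1876, M+8 0.0363. Base peak = M+4.
P(M+4) = C(4,2) × 0.56340^2 × 0.43660^2 = 6 × 0.31741956 × 0.19061956 = 0.363038 (base)
P(M) = C(4,0) × 0.56340^4 × 0.43660^0 = 1 × 0.10075518 × 1.0000 = 0.100755
Relative intensity = 0.100755 / 0.363038 × 100 = 27.75

27.75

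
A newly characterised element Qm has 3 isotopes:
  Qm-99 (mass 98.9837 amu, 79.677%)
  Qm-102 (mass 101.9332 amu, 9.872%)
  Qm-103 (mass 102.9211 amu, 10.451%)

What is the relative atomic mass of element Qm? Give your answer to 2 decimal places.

99.69 amu

Ar = Σ fᵢ·mᵢ = 0.79677 × 98.9837 + 0.09872 × 101.9332 + 0.10451 × 102.9211
= 78.86724 + 10.06285 + 10.75628 = 99.68637 amu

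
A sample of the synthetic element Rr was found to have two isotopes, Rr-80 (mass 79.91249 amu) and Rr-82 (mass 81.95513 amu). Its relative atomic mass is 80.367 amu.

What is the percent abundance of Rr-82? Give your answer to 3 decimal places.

22.251%

Let x be the fractional abundance of Rr-80; then Rr-82 has abundance 1 − x.
79.91249·x + 81.95513·(1 − x) = 80.367
(79.91249 − 81.95513)·x = 80.367 − 81.95513
x = -1.58813 / -2.04264 = 0.77749 → 77.749% Rr-80, 22.251% Rr-82.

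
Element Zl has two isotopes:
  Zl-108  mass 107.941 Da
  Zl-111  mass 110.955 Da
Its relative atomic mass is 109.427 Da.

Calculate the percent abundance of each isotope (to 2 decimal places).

Zl-108: 50.70%, Zl-111: 49.30%

With x = fraction of Zl-108 (so Zl-111 is 1 − x):
107.941·x + 110.955·(1 − x) = 109.427
(107.941 − 110.955)·x = 109.427 − 110.955
x = -1.528 / -3.014 = 0.50697 → 50.70% Zl-108, 49.30% Zl-111.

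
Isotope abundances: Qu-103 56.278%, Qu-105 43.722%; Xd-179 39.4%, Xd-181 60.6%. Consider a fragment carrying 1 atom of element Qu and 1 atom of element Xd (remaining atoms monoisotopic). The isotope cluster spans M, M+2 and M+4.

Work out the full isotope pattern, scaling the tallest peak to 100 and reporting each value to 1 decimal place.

Element Qu pattern (n=1): 0.56278 : 0.43722
Element Xd pattern (n=1): 0.3940 : 0.6060
Convolve the two distributions (both contribute in 2-u steps):
  M: 0.56278×0.3940 = 0.221735
  M+2: 0.56278×0.6060 + 0.43722×0.3940 = 0.513309
  M+4: 0.43722×0.6060 = 0.264955
Scale to base peak (0.513309) = 100: 43.2 : 100.0 : 51.6

43.2 : 100.0 : 51.6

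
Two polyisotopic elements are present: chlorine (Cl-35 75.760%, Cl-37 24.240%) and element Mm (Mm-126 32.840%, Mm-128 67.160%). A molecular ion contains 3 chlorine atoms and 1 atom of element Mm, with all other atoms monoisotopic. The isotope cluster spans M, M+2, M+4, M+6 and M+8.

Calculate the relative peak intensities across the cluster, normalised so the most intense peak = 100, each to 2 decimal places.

Chlorine pattern (n=3): 0.4348304 : 0.41738208 : 0.13354464 : 0.01424288
Element Mm pattern (n=1): 0.3284 : 0.6716
Convolve the two distributions (both contribute in 2-u steps):
  M: 0.4348304×0.3284 = 0.142798
  M+2: 0.4348304×0.6716 + 0.41738208×0.3284 = 0.429100
  M+4: 0.41738208×0.6716 + 0.13354464×0.3284 = 0.324170
  M+6: 0.13354464×0.6716 + 0.01424288×0.3284 = 0.094366
  M+8: 0.01424288×0.6716 = 0.009566
Scale to base peak (0.429100) = 100: 33.28 : 100.00 : 75.55 : 21.99 : 2.23

33.28 : 100.00 : 75.55 : 21.99 : 2.23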